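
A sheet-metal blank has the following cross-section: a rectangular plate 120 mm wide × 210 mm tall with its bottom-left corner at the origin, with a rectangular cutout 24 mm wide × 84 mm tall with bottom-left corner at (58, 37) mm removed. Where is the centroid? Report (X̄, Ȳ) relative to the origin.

plate: A = 120 × 210 = 25200.00, centroid at (60.00, 105.00).
hole: A = −(24 × 84) = -2016.00, centroid at (70.00, 79.00).
ΣA = 23184.00 mm²
ΣAX̄ = (25200.00)(60.00) + (-2016.00)(70.00) = 1370880.00 mm³
ΣAȲ = (25200.00)(105.00) + (-2016.00)(79.00) = 2486736.00 mm³
X̄ = 1370880.00 / 23184.00 = 59.13 mm
Ȳ = 2486736.00 / 23184.00 = 107.26 mm

X̄ = 59.13 mm, Ȳ = 107.26 mm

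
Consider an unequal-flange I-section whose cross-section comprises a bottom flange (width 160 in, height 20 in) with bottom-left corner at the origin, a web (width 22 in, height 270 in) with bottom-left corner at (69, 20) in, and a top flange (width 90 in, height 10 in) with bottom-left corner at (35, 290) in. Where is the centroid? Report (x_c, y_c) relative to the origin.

x_c = 80.00 in, y_c = 121.33 in

Part | A | x̄ᵢ | ȳᵢ | A·x̄ᵢ | A·ȳᵢ
bottom flange | 3200.00 | 80.00 | 10.00 | 256000.00 | 32000.00
web | 5940.00 | 80.00 | 155.00 | 475200.00 | 920700.00
top flange | 900.00 | 80.00 | 295.00 | 72000.00 | 265500.00
Σ | 10040.00 |  |  | 803200.00 | 1218200.00
x_c = 803200.00 / 10040.00 = 80.00 in
y_c = 1218200.00 / 10040.00 = 121.33 in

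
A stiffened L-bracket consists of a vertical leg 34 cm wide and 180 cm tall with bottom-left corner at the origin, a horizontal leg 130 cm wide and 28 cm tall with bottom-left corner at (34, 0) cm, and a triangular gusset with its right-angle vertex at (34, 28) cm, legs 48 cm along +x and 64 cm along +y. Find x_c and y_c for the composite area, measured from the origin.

vertical leg: A = 34 × 180 = 6120.00, centroid at (17.00, 90.00).
horizontal leg: A = 130 × 28 = 3640.00, centroid at (99.00, 14.00).
gusset: A = ½·48·64 = 1536.00, centroid at (50.00, 49.33).
ΣA = 11296.00 cm²
ΣAx_c = (6120.00)(17.00) + (3640.00)(99.00) + (1536.00)(50.00) = 541200.00 cm³
ΣAy_c = (6120.00)(90.00) + (3640.00)(14.00) + (1536.00)(49.33) = 677536.00 cm³
x_c = 541200.00 / 11296.00 = 47.91 cm
y_c = 677536.00 / 11296.00 = 59.98 cm

x_c = 47.91 cm, y_c = 59.98 cm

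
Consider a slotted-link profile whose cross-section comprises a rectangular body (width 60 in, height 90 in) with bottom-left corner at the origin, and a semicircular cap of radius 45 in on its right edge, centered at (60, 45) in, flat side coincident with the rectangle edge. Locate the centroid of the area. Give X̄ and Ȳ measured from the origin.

X̄ = 48.20 in, Ȳ = 45.00 in

Part | A | x̄ᵢ | ȳᵢ | A·x̄ᵢ | A·ȳᵢ
rectangular body | 5400.00 | 30.00 | 45.00 | 162000.00 | 243000.00
semicircular end | 3180.86 | 79.10 | 45.00 | 251601.75 | 143138.82
Σ | 8580.86 |  |  | 413601.75 | 386138.82
X̄ = 413601.75 / 8580.86 = 48.20 in
Ȳ = 386138.82 / 8580.86 = 45.00 in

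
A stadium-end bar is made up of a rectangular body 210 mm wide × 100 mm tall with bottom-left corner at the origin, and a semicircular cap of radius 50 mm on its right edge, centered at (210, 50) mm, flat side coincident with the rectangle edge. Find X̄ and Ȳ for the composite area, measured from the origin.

X̄ = 124.88 mm, Ȳ = 50.00 mm

Part | A | x̄ᵢ | ȳᵢ | A·x̄ᵢ | A·ȳᵢ
rectangular body | 21000.00 | 105.00 | 50.00 | 2205000.00 | 1050000.00
semicircular end | 3926.99 | 231.22 | 50.00 | 908001.40 | 196349.54
Σ | 24926.99 |  |  | 3113001.40 | 1246349.54
X̄ = 3113001.40 / 24926.99 = 124.88 mm
Ȳ = 1246349.54 / 24926.99 = 50.00 mm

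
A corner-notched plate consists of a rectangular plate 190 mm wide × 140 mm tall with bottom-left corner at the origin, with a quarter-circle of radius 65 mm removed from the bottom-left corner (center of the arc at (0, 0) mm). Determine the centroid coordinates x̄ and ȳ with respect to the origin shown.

x̄ = 104.61 mm, ȳ = 76.05 mm

plate: A = 190 × 140 = 26600.00, centroid at (95.00, 70.00).
removed quarter-circle: A = −¼π·65² = -3318.31, centroid at (27.59, 27.59).
ΣA = 23281.69 mm²
ΣAx̄ = (26600.00)(95.00) + (-3318.31)(27.59) = 2435458.33 mm³
ΣAȳ = (26600.00)(70.00) + (-3318.31)(27.59) = 1770458.33 mm³
x̄ = 2435458.33 / 23281.69 = 104.61 mm
ȳ = 1770458.33 / 23281.69 = 76.05 mm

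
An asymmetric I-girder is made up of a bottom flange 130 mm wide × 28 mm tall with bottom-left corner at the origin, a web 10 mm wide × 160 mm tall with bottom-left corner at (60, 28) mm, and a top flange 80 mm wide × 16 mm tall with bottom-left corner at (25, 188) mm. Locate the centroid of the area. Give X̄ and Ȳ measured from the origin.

X̄ = 65.00 mm, Ȳ = 72.80 mm

Part | A | x̄ᵢ | ȳᵢ | A·x̄ᵢ | A·ȳᵢ
bottom flange | 3640.00 | 65.00 | 14.00 | 236600.00 | 50960.00
web | 1600.00 | 65.00 | 108.00 | 104000.00 | 172800.00
top flange | 1280.00 | 65.00 | 196.00 | 83200.00 | 250880.00
Σ | 6520.00 |  |  | 423800.00 | 474640.00
X̄ = 423800.00 / 6520.00 = 65.00 mm
Ȳ = 474640.00 / 6520.00 = 72.80 mm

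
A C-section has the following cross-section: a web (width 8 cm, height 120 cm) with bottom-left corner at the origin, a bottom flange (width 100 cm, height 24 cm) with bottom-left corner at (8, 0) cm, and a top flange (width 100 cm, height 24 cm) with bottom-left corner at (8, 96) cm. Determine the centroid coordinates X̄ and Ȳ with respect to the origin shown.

Part | A | x̄ᵢ | ȳᵢ | A·x̄ᵢ | A·ȳᵢ
web | 960.00 | 4.00 | 60.00 | 3840.00 | 57600.00
bottom flange | 2400.00 | 58.00 | 12.00 | 139200.00 | 28800.00
top flange | 2400.00 | 58.00 | 108.00 | 139200.00 | 259200.00
Σ | 5760.00 |  |  | 282240.00 | 345600.00
X̄ = 282240.00 / 5760.00 = 49.00 cm
Ȳ = 345600.00 / 5760.00 = 60.00 cm

X̄ = 49.00 cm, Ȳ = 60.00 cm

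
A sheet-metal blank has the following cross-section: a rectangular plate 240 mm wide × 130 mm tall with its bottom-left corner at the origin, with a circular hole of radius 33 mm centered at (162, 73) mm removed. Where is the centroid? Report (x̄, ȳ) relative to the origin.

plate: A = 240 × 130 = 31200.00, centroid at (120.00, 65.00).
hole: A = −π·33² = -3421.19, centroid at (162.00, 73.00).
ΣA = 27778.81 mm²
ΣAx̄ = (31200.00)(120.00) + (-3421.19)(162.00) = 3189766.51 mm³
ΣAȳ = (31200.00)(65.00) + (-3421.19)(73.00) = 1778252.81 mm³
x̄ = 3189766.51 / 27778.81 = 114.83 mm
ȳ = 1778252.81 / 27778.81 = 64.01 mm

x̄ = 114.83 mm, ȳ = 64.01 mm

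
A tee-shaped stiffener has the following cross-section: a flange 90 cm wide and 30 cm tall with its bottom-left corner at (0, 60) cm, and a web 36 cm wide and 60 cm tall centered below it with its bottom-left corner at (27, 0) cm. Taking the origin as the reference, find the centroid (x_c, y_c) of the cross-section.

Part | A | x̄ᵢ | ȳᵢ | A·x̄ᵢ | A·ȳᵢ
web | 2160.00 | 45.00 | 30.00 | 97200.00 | 64800.00
flange | 2700.00 | 45.00 | 75.00 | 121500.00 | 202500.00
Σ | 4860.00 |  |  | 218700.00 | 267300.00
x_c = 218700.00 / 4860.00 = 45.00 cm
y_c = 267300.00 / 4860.00 = 55.00 cm

x_c = 45.00 cm, y_c = 55.00 cm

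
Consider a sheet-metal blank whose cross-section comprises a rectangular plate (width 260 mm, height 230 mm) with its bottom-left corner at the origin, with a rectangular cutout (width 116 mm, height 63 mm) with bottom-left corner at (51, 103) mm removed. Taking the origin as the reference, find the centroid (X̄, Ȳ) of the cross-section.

X̄ = 132.92 mm, Ȳ = 112.29 mm

Part | A | x̄ᵢ | ȳᵢ | A·x̄ᵢ | A·ȳᵢ
plate | 59800.00 | 130.00 | 115.00 | 7774000.00 | 6877000.00
hole | -7308.00 | 109.00 | 134.50 | -796572.00 | -982926.00
Σ | 52492.00 |  |  | 6977428.00 | 5894074.00
X̄ = 6977428.00 / 52492.00 = 132.92 mm
Ȳ = 5894074.00 / 52492.00 = 112.29 mm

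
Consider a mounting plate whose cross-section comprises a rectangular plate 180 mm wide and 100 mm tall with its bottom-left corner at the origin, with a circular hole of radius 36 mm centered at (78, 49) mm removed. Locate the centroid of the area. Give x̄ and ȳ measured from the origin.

x̄ = 93.51 mm, ȳ = 50.29 mm

plate: A = 180 × 100 = 18000.00, centroid at (90.00, 50.00).
hole: A = −π·36² = -4071.50, centroid at (78.00, 49.00).
ΣA = 13928.50 mm²
ΣAx̄ = (18000.00)(90.00) + (-4071.50)(78.00) = 1302422.68 mm³
ΣAȳ = (18000.00)(50.00) + (-4071.50)(49.00) = 700496.30 mm³
x̄ = 1302422.68 / 13928.50 = 93.51 mm
ȳ = 700496.30 / 13928.50 = 50.29 mm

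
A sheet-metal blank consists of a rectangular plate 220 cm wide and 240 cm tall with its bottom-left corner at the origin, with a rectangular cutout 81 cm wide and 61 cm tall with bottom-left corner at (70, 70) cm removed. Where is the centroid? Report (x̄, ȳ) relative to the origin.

x̄ = 109.95 cm, ȳ = 122.01 cm

Part | A | x̄ᵢ | ȳᵢ | A·x̄ᵢ | A·ȳᵢ
plate | 52800.00 | 110.00 | 120.00 | 5808000.00 | 6336000.00
hole | -4941.00 | 110.50 | 100.50 | -545980.50 | -496570.50
Σ | 47859.00 |  |  | 5262019.50 | 5839429.50
x̄ = 5262019.50 / 47859.00 = 109.95 cm
ȳ = 5839429.50 / 47859.00 = 122.01 cm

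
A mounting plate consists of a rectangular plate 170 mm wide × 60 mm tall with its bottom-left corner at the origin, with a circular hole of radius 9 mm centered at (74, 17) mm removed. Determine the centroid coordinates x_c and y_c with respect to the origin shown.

x_c = 85.28 mm, y_c = 30.33 mm

plate: A = 170 × 60 = 10200.00, centroid at (85.00, 30.00).
hole: A = −π·9² = -254.47, centroid at (74.00, 17.00).
ΣA = 9945.53 mm²
ΣAx_c = (10200.00)(85.00) + (-254.47)(74.00) = 848169.29 mm³
ΣAy_c = (10200.00)(30.00) + (-254.47)(17.00) = 301674.03 mm³
x_c = 848169.29 / 9945.53 = 85.28 mm
y_c = 301674.03 / 9945.53 = 30.33 mm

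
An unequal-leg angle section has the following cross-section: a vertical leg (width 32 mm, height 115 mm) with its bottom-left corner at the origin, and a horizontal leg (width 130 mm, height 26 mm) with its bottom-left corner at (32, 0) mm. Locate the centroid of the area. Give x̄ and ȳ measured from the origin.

x̄ = 54.78 mm, ȳ = 36.20 mm

vertical leg: A = 32 × 115 = 3680.00, centroid at (16.00, 57.50).
horizontal leg: A = 130 × 26 = 3380.00, centroid at (97.00, 13.00).
ΣA = 7060.00 mm², ΣAx̄ = 386740.00 mm³, ΣAȳ = 255540.00 mm³.
x̄ = 386740.00/7060.00 = 54.78 mm; ȳ = 255540.00/7060.00 = 36.20 mm.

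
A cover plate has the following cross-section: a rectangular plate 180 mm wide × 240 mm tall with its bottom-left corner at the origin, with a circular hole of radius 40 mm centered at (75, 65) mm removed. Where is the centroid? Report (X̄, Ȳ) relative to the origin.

plate: A = 180 × 240 = 43200.00, centroid at (90.00, 120.00).
hole: A = −π·40² = -5026.55, centroid at (75.00, 65.00).
ΣA = 38173.45 mm², ΣAX̄ = 3511008.88 mm³, ΣAȲ = 4857274.36 mm³.
X̄ = 3511008.88/38173.45 = 91.98 mm; Ȳ = 4857274.36/38173.45 = 127.24 mm.

X̄ = 91.98 mm, Ȳ = 127.24 mm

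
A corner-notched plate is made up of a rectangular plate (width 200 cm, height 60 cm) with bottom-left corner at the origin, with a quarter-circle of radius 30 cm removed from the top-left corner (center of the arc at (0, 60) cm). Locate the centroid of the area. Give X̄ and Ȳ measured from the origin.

X̄ = 105.46 cm, Ȳ = 28.92 cm

plate: A = 200 × 60 = 12000.00, centroid at (100.00, 30.00).
removed quarter-circle: A = −¼π·30² = -706.86, centroid at (12.73, 47.27).
ΣA = 11293.14 cm², ΣAX̄ = 1191000.00 cm³, ΣAȲ = 326588.50 cm³.
X̄ = 1191000.00/11293.14 = 105.46 cm; Ȳ = 326588.50/11293.14 = 28.92 cm.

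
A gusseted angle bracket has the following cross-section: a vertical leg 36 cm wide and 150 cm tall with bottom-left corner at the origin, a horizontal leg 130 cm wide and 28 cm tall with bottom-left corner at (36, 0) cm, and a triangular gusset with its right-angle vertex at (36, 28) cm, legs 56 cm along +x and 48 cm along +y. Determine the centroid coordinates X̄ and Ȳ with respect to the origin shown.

vertical leg: A = 36 × 150 = 5400.00, centroid at (18.00, 75.00).
horizontal leg: A = 130 × 28 = 3640.00, centroid at (101.00, 14.00).
gusset: A = ½·56·48 = 1344.00, centroid at (54.67, 44.00).
ΣA = 10384.00 cm²
ΣAX̄ = (5400.00)(18.00) + (3640.00)(101.00) + (1344.00)(54.67) = 538312.00 cm³
ΣAȲ = (5400.00)(75.00) + (3640.00)(14.00) + (1344.00)(44.00) = 515096.00 cm³
X̄ = 538312.00 / 10384.00 = 51.84 cm
Ȳ = 515096.00 / 10384.00 = 49.60 cm

X̄ = 51.84 cm, Ȳ = 49.60 cm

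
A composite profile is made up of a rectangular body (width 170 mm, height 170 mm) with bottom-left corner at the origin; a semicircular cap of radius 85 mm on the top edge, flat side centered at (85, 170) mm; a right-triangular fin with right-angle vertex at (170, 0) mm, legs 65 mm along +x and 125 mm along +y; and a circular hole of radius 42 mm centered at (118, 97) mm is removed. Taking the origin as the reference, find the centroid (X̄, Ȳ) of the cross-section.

X̄ = 91.46 mm, Ȳ = 114.19 mm

rectangular body: A = 170 × 170 = 28900.00, centroid at (85.00, 85.00).
semicircular top: A = ½π·85² = 11349.00, centroid at (85.00, 206.08).
triangular fin: A = ½·65·125 = 4062.50, centroid at (191.67, 41.67).
hole: A = −π·42² = -5541.77, centroid at (118.00, 97.00).
ΣA = 38769.73 mm²
ΣAX̄ = (28900.00)(85.00) + (11349.00)(85.00) + (4062.50)(191.67) + (-5541.77)(118.00) = 3545882.33 mm³
ΣAȲ = (28900.00)(85.00) + (11349.00)(206.08) + (4062.50)(41.67) + (-5541.77)(97.00) = 4426966.45 mm³
X̄ = 3545882.33 / 38769.73 = 91.46 mm
Ȳ = 4426966.45 / 38769.73 = 114.19 mm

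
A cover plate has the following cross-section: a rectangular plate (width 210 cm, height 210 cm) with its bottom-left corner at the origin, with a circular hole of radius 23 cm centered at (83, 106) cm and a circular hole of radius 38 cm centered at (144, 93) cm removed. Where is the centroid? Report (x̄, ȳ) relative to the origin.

plate: A = 210 × 210 = 44100.00, centroid at (105.00, 105.00).
hole 1: A = −π·23² = -1661.90, centroid at (83.00, 106.00).
hole 2: A = −π·38² = -4536.46, centroid at (144.00, 93.00).
ΣA = 37901.64 cm², ΣAx̄ = 3839311.88 cm³, ΣAȳ = 4032447.57 cm³.
x̄ = 3839311.88/37901.64 = 101.30 cm; ȳ = 4032447.57/37901.64 = 106.39 cm.

x̄ = 101.30 cm, ȳ = 106.39 cm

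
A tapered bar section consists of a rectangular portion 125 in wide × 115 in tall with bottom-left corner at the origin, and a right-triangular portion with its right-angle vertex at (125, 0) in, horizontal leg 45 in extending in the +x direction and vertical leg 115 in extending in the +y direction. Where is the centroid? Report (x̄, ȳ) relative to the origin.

rectangular portion: A = 125 × 115 = 14375.00, centroid at (62.50, 57.50).
triangular portion: A = ½·45·115 = 2587.50, centroid at (140.00, 38.33).
ΣA = 16962.50 in², ΣAx̄ = 1260687.50 in³, ΣAȳ = 925750.00 in³.
x̄ = 1260687.50/16962.50 = 74.32 in; ȳ = 925750.00/16962.50 = 54.58 in.

x̄ = 74.32 in, ȳ = 54.58 in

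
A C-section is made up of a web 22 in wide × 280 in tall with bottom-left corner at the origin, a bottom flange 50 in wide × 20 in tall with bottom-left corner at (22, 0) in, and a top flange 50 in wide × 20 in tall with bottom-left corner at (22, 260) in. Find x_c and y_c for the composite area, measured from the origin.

web: A = 22 × 280 = 6160.00, centroid at (11.00, 140.00).
bottom flange: A = 50 × 20 = 1000.00, centroid at (47.00, 10.00).
top flange: A = 50 × 20 = 1000.00, centroid at (47.00, 270.00).
ΣA = 8160.00 in²
ΣAx_c = (6160.00)(11.00) + (1000.00)(47.00) + (1000.00)(47.00) = 161760.00 in³
ΣAy_c = (6160.00)(140.00) + (1000.00)(10.00) + (1000.00)(270.00) = 1142400.00 in³
x_c = 161760.00 / 8160.00 = 19.82 in
y_c = 1142400.00 / 8160.00 = 140.00 in

x_c = 19.82 in, y_c = 140.00 in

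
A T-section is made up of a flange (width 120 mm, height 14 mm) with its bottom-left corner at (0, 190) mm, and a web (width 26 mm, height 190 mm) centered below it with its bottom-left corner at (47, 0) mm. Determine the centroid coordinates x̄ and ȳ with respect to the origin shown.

web: A = 26 × 190 = 4940.00, centroid at (60.00, 95.00).
flange: A = 120 × 14 = 1680.00, centroid at (60.00, 197.00).
ΣA = 6620.00 mm²
ΣAx̄ = (4940.00)(60.00) + (1680.00)(60.00) = 397200.00 mm³
ΣAȳ = (4940.00)(95.00) + (1680.00)(197.00) = 800260.00 mm³
x̄ = 397200.00 / 6620.00 = 60.00 mm
ȳ = 800260.00 / 6620.00 = 120.89 mm

x̄ = 60.00 mm, ȳ = 120.89 mm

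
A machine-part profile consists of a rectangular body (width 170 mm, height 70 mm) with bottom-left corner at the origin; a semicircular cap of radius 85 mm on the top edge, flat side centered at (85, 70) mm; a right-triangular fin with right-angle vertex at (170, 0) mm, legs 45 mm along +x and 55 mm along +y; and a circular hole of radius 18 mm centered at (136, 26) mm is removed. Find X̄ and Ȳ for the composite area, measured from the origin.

X̄ = 88.06 mm, Ȳ = 68.88 mm

Part | A | x̄ᵢ | ȳᵢ | A·x̄ᵢ | A·ȳᵢ
rectangular body | 11900.00 | 85.00 | 35.00 | 1011500.00 | 416500.00
semicircular top | 11349.00 | 85.00 | 106.08 | 964665.29 | 1203846.91
triangular fin | 1237.50 | 185.00 | 18.33 | 228937.50 | 22687.50
hole | -1017.88 | 136.00 | 26.00 | -138431.14 | -26464.78
Σ | 23468.63 |  |  | 2066671.66 | 1616569.63
X̄ = 2066671.66 / 23468.63 = 88.06 mm
Ȳ = 1616569.63 / 23468.63 = 68.88 mm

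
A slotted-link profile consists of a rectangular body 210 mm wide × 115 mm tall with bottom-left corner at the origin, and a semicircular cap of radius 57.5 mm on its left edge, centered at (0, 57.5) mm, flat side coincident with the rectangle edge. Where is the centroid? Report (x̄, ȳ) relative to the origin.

x̄ = 82.10 mm, ȳ = 57.50 mm

rectangular body: A = 210 × 115 = 24150.00, centroid at (105.00, 57.50).
semicircular end: A = ½π·57.5² = 5193.45, centroid at (-24.40, 57.50).
ΣA = 29343.45 mm², ΣAx̄ = 2409010.42 mm³, ΣAȳ = 1687248.11 mm³.
x̄ = 2409010.42/29343.45 = 82.10 mm; ȳ = 1687248.11/29343.45 = 57.50 mm.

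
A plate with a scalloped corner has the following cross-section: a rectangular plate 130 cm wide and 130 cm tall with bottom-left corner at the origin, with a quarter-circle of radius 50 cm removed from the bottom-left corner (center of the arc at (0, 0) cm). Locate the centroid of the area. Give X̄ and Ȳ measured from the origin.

X̄ = 70.76 cm, Ȳ = 70.76 cm

Part | A | x̄ᵢ | ȳᵢ | A·x̄ᵢ | A·ȳᵢ
plate | 16900.00 | 65.00 | 65.00 | 1098500.00 | 1098500.00
removed quarter-circle | -1963.50 | 21.22 | 21.22 | -41666.67 | -41666.67
Σ | 14936.50 |  |  | 1056833.33 | 1056833.33
X̄ = 1056833.33 / 14936.50 = 70.76 cm
Ȳ = 1056833.33 / 14936.50 = 70.76 cm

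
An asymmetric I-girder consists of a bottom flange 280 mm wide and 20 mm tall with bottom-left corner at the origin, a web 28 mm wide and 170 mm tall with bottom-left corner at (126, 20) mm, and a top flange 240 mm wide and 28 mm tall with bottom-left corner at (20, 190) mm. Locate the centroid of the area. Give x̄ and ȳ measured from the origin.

x̄ = 140.00 mm, ȳ = 112.80 mm

Part | A | x̄ᵢ | ȳᵢ | A·x̄ᵢ | A·ȳᵢ
bottom flange | 5600.00 | 140.00 | 10.00 | 784000.00 | 56000.00
web | 4760.00 | 140.00 | 105.00 | 666400.00 | 499800.00
top flange | 6720.00 | 140.00 | 204.00 | 940800.00 | 1370880.00
Σ | 17080.00 |  |  | 2391200.00 | 1926680.00
x̄ = 2391200.00 / 17080.00 = 140.00 mm
ȳ = 1926680.00 / 17080.00 = 112.80 mm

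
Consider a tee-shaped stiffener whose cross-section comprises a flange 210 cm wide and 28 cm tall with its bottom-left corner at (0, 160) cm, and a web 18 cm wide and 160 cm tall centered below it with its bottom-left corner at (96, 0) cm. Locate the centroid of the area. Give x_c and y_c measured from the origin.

web: A = 18 × 160 = 2880.00, centroid at (105.00, 80.00).
flange: A = 210 × 28 = 5880.00, centroid at (105.00, 174.00).
ΣA = 8760.00 cm²
ΣAx_c = (2880.00)(105.00) + (5880.00)(105.00) = 919800.00 cm³
ΣAy_c = (2880.00)(80.00) + (5880.00)(174.00) = 1253520.00 cm³
x_c = 919800.00 / 8760.00 = 105.00 cm
y_c = 1253520.00 / 8760.00 = 143.10 cm

x_c = 105.00 cm, y_c = 143.10 cm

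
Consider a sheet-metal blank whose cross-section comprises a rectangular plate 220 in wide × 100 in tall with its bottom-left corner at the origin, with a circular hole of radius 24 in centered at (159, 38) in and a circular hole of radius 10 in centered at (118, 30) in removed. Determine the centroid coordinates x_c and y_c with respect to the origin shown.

x_c = 105.41 in, y_c = 51.41 in

plate: A = 220 × 100 = 22000.00, centroid at (110.00, 50.00).
hole 1: A = −π·24² = -1809.56, centroid at (159.00, 38.00).
hole 2: A = −π·10² = -314.16, centroid at (118.00, 30.00).
ΣA = 19876.28 in²
ΣAx_c = (22000.00)(110.00) + (-1809.56)(159.00) + (-314.16)(118.00) = 2095209.59 in³
ΣAy_c = (22000.00)(50.00) + (-1809.56)(38.00) + (-314.16)(30.00) = 1021812.04 in³
x_c = 2095209.59 / 19876.28 = 105.41 in
y_c = 1021812.04 / 19876.28 = 51.41 in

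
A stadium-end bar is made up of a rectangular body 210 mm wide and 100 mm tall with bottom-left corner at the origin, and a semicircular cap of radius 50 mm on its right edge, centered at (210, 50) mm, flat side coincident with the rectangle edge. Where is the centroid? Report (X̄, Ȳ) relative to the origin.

rectangular body: A = 210 × 100 = 21000.00, centroid at (105.00, 50.00).
semicircular end: A = ½π·50² = 3926.99, centroid at (231.22, 50.00).
ΣA = 24926.99 mm²
ΣAX̄ = (21000.00)(105.00) + (3926.99)(231.22) = 3113001.40 mm³
ΣAȲ = (21000.00)(50.00) + (3926.99)(50.00) = 1246349.54 mm³
X̄ = 3113001.40 / 24926.99 = 124.88 mm
Ȳ = 1246349.54 / 24926.99 = 50.00 mm

X̄ = 124.88 mm, Ȳ = 50.00 mm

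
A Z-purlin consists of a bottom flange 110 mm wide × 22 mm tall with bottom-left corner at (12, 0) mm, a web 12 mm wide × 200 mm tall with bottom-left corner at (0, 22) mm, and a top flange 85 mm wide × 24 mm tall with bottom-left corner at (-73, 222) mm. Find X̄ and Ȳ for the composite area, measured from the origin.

bottom flange: A = 110 × 22 = 2420.00, centroid at (67.00, 11.00).
web: A = 12 × 200 = 2400.00, centroid at (6.00, 122.00).
top flange: A = 85 × 24 = 2040.00, centroid at (-30.50, 234.00).
ΣA = 6860.00 mm²
ΣAX̄ = (2420.00)(67.00) + (2400.00)(6.00) + (2040.00)(-30.50) = 114320.00 mm³
ΣAȲ = (2420.00)(11.00) + (2400.00)(122.00) + (2040.00)(234.00) = 796780.00 mm³
X̄ = 114320.00 / 6860.00 = 16.66 mm
Ȳ = 796780.00 / 6860.00 = 116.15 mm

X̄ = 16.66 mm, Ȳ = 116.15 mm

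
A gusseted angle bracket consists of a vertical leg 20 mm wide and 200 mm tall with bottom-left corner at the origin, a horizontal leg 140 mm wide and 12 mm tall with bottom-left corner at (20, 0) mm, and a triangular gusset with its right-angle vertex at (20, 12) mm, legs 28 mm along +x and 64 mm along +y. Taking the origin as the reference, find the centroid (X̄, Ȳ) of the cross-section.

Part | A | x̄ᵢ | ȳᵢ | A·x̄ᵢ | A·ȳᵢ
vertical leg | 4000.00 | 10.00 | 100.00 | 40000.00 | 400000.00
horizontal leg | 1680.00 | 90.00 | 6.00 | 151200.00 | 10080.00
gusset | 896.00 | 29.33 | 33.33 | 26282.67 | 29866.67
Σ | 6576.00 |  |  | 217482.67 | 439946.67
X̄ = 217482.67 / 6576.00 = 33.07 mm
Ȳ = 439946.67 / 6576.00 = 66.90 mm

X̄ = 33.07 mm, Ȳ = 66.90 mm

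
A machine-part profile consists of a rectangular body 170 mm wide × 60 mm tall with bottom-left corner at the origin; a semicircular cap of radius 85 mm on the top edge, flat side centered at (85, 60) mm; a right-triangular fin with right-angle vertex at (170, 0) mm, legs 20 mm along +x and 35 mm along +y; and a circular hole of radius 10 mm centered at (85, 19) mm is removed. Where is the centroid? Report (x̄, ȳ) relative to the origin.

rectangular body: A = 170 × 60 = 10200.00, centroid at (85.00, 30.00).
semicircular top: A = ½π·85² = 11349.00, centroid at (85.00, 96.08).
triangular fin: A = ½·20·35 = 350.00, centroid at (176.67, 11.67).
hole: A = −π·10² = -314.16, centroid at (85.00, 19.00).
ΣA = 21584.84 mm²
ΣAx̄ = (10200.00)(85.00) + (11349.00)(85.00) + (350.00)(176.67) + (-314.16)(85.00) = 1866795.09 mm³
ΣAȳ = (10200.00)(30.00) + (11349.00)(96.08) + (350.00)(11.67) + (-314.16)(19.00) = 1394471.18 mm³
x̄ = 1866795.09 / 21584.84 = 86.49 mm
ȳ = 1394471.18 / 21584.84 = 64.60 mm

x̄ = 86.49 mm, ȳ = 64.60 mm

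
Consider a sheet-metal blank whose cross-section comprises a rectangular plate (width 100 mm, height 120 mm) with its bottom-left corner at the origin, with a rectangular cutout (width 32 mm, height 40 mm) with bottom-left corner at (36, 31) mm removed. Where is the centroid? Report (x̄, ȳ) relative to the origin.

plate: A = 100 × 120 = 12000.00, centroid at (50.00, 60.00).
hole: A = −(32 × 40) = -1280.00, centroid at (52.00, 51.00).
ΣA = 10720.00 mm², ΣAx̄ = 533440.00 mm³, ΣAȳ = 654720.00 mm³.
x̄ = 533440.00/10720.00 = 49.76 mm; ȳ = 654720.00/10720.00 = 61.07 mm.

x̄ = 49.76 mm, ȳ = 61.07 mm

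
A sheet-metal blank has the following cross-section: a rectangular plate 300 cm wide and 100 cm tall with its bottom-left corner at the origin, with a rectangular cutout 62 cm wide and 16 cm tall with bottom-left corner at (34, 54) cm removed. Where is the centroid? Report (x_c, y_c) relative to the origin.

x_c = 152.91 cm, y_c = 49.59 cm

plate: A = 300 × 100 = 30000.00, centroid at (150.00, 50.00).
hole: A = −(62 × 16) = -992.00, centroid at (65.00, 62.00).
ΣA = 29008.00 cm²
ΣAx_c = (30000.00)(150.00) + (-992.00)(65.00) = 4435520.00 cm³
ΣAy_c = (30000.00)(50.00) + (-992.00)(62.00) = 1438496.00 cm³
x_c = 4435520.00 / 29008.00 = 152.91 cm
y_c = 1438496.00 / 29008.00 = 49.59 cm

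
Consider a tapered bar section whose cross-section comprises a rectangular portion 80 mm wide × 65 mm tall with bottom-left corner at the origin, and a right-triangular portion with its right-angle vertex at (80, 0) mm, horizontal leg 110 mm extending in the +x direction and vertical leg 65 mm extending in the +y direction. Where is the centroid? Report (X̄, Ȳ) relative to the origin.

Part | A | x̄ᵢ | ȳᵢ | A·x̄ᵢ | A·ȳᵢ
rectangular portion | 5200.00 | 40.00 | 32.50 | 208000.00 | 169000.00
triangular portion | 3575.00 | 116.67 | 21.67 | 417083.33 | 77458.33
Σ | 8775.00 |  |  | 625083.33 | 246458.33
X̄ = 625083.33 / 8775.00 = 71.23 mm
Ȳ = 246458.33 / 8775.00 = 28.09 mm

X̄ = 71.23 mm, Ȳ = 28.09 mm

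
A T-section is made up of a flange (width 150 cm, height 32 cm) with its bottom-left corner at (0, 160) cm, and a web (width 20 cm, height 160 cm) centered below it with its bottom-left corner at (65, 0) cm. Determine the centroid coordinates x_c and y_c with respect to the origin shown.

x_c = 75.00 cm, y_c = 137.60 cm

web: A = 20 × 160 = 3200.00, centroid at (75.00, 80.00).
flange: A = 150 × 32 = 4800.00, centroid at (75.00, 176.00).
ΣA = 8000.00 cm², ΣAx_c = 600000.00 cm³, ΣAy_c = 1100800.00 cm³.
x_c = 600000.00/8000.00 = 75.00 cm; y_c = 1100800.00/8000.00 = 137.60 cm.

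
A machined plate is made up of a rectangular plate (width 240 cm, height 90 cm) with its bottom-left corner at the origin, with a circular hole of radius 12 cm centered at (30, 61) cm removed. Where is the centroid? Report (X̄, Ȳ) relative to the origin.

X̄ = 121.93 cm, Ȳ = 44.66 cm

Part | A | x̄ᵢ | ȳᵢ | A·x̄ᵢ | A·ȳᵢ
plate | 21600.00 | 120.00 | 45.00 | 2592000.00 | 972000.00
hole | -452.39 | 30.00 | 61.00 | -13571.68 | -27595.75
Σ | 21147.61 |  |  | 2578428.32 | 944404.25
X̄ = 2578428.32 / 21147.61 = 121.93 cm
Ȳ = 944404.25 / 21147.61 = 44.66 cm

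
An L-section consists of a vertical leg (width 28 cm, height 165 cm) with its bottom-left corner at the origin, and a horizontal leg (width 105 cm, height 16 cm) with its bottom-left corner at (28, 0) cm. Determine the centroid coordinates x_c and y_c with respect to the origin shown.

vertical leg: A = 28 × 165 = 4620.00, centroid at (14.00, 82.50).
horizontal leg: A = 105 × 16 = 1680.00, centroid at (80.50, 8.00).
ΣA = 6300.00 cm², ΣAx_c = 199920.00 cm³, ΣAy_c = 394590.00 cm³.
x_c = 199920.00/6300.00 = 31.73 cm; y_c = 394590.00/6300.00 = 62.63 cm.

x_c = 31.73 cm, y_c = 62.63 cm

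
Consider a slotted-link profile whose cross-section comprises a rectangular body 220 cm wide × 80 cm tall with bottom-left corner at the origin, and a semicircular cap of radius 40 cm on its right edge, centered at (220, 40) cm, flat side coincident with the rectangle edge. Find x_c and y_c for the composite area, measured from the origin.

x_c = 125.87 cm, y_c = 40.00 cm

rectangular body: A = 220 × 80 = 17600.00, centroid at (110.00, 40.00).
semicircular end: A = ½π·40² = 2513.27, centroid at (236.98, 40.00).
ΣA = 20113.27 cm², ΣAx_c = 2531586.97 cm³, ΣAy_c = 804530.96 cm³.
x_c = 2531586.97/20113.27 = 125.87 cm; y_c = 804530.96/20113.27 = 40.00 cm.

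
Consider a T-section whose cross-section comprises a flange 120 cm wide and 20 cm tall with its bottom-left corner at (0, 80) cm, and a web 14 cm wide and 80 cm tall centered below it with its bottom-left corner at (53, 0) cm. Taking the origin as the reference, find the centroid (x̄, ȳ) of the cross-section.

Part | A | x̄ᵢ | ȳᵢ | A·x̄ᵢ | A·ȳᵢ
web | 1120.00 | 60.00 | 40.00 | 67200.00 | 44800.00
flange | 2400.00 | 60.00 | 90.00 | 144000.00 | 216000.00
Σ | 3520.00 |  |  | 211200.00 | 260800.00
x̄ = 211200.00 / 3520.00 = 60.00 cm
ȳ = 260800.00 / 3520.00 = 74.09 cm

x̄ = 60.00 cm, ȳ = 74.09 cm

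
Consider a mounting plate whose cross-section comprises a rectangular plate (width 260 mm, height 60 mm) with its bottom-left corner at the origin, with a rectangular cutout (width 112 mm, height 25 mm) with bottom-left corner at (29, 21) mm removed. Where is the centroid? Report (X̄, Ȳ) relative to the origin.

Part | A | x̄ᵢ | ȳᵢ | A·x̄ᵢ | A·ȳᵢ
plate | 15600.00 | 130.00 | 30.00 | 2028000.00 | 468000.00
hole | -2800.00 | 85.00 | 33.50 | -238000.00 | -93800.00
Σ | 12800.00 |  |  | 1790000.00 | 374200.00
X̄ = 1790000.00 / 12800.00 = 139.84 mm
Ȳ = 374200.00 / 12800.00 = 29.23 mm

X̄ = 139.84 mm, Ȳ = 29.23 mm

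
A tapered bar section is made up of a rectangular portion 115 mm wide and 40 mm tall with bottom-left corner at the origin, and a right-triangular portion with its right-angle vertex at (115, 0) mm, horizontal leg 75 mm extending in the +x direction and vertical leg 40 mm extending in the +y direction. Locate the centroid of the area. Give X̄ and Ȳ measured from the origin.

X̄ = 77.79 mm, Ȳ = 18.36 mm

rectangular portion: A = 115 × 40 = 4600.00, centroid at (57.50, 20.00).
triangular portion: A = ½·75·40 = 1500.00, centroid at (140.00, 13.33).
ΣA = 6100.00 mm², ΣAX̄ = 474500.00 mm³, ΣAȲ = 112000.00 mm³.
X̄ = 474500.00/6100.00 = 77.79 mm; Ȳ = 112000.00/6100.00 = 18.36 mm.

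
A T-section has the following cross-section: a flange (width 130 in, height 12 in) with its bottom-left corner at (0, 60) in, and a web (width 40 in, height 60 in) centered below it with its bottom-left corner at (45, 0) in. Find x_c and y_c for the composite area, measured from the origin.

web: A = 40 × 60 = 2400.00, centroid at (65.00, 30.00).
flange: A = 130 × 12 = 1560.00, centroid at (65.00, 66.00).
ΣA = 3960.00 in², ΣAx_c = 257400.00 in³, ΣAy_c = 174960.00 in³.
x_c = 257400.00/3960.00 = 65.00 in; y_c = 174960.00/3960.00 = 44.18 in.

x_c = 65.00 in, y_c = 44.18 in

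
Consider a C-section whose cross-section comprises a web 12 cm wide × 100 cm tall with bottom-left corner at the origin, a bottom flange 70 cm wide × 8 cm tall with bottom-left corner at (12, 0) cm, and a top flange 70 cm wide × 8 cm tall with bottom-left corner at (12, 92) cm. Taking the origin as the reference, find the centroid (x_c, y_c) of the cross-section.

web: A = 12 × 100 = 1200.00, centroid at (6.00, 50.00).
bottom flange: A = 70 × 8 = 560.00, centroid at (47.00, 4.00).
top flange: A = 70 × 8 = 560.00, centroid at (47.00, 96.00).
ΣA = 2320.00 cm²
ΣAx_c = (1200.00)(6.00) + (560.00)(47.00) + (560.00)(47.00) = 59840.00 cm³
ΣAy_c = (1200.00)(50.00) + (560.00)(4.00) + (560.00)(96.00) = 116000.00 cm³
x_c = 59840.00 / 2320.00 = 25.79 cm
y_c = 116000.00 / 2320.00 = 50.00 cm

x_c = 25.79 cm, y_c = 50.00 cm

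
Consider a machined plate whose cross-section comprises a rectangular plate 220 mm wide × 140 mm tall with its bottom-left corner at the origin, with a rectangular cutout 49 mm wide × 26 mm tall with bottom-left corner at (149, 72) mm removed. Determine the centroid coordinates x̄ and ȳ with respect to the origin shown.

plate: A = 220 × 140 = 30800.00, centroid at (110.00, 70.00).
hole: A = −(49 × 26) = -1274.00, centroid at (173.50, 85.00).
ΣA = 29526.00 mm², ΣAx̄ = 3166961.00 mm³, ΣAȳ = 2047710.00 mm³.
x̄ = 3166961.00/29526.00 = 107.26 mm; ȳ = 2047710.00/29526.00 = 69.35 mm.

x̄ = 107.26 mm, ȳ = 69.35 mm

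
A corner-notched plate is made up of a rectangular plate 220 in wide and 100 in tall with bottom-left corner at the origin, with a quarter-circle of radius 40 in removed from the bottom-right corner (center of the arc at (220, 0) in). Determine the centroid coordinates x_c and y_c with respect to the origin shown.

plate: A = 220 × 100 = 22000.00, centroid at (110.00, 50.00).
removed quarter-circle: A = −¼π·40² = -1256.64, centroid at (203.02, 16.98).
ΣA = 20743.36 in², ΣAx_c = 2164873.18 in³, ΣAy_c = 1078666.67 in³.
x_c = 2164873.18/20743.36 = 104.36 in; y_c = 1078666.67/20743.36 = 52.00 in.

x_c = 104.36 in, y_c = 52.00 in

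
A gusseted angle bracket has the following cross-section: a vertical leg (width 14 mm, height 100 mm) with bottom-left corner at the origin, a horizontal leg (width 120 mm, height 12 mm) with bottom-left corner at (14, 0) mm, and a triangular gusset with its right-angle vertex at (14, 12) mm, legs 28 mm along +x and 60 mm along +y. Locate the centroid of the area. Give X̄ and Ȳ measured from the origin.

vertical leg: A = 14 × 100 = 1400.00, centroid at (7.00, 50.00).
horizontal leg: A = 120 × 12 = 1440.00, centroid at (74.00, 6.00).
gusset: A = ½·28·60 = 840.00, centroid at (23.33, 32.00).
ΣA = 3680.00 mm², ΣAX̄ = 135960.00 mm³, ΣAȲ = 105520.00 mm³.
X̄ = 135960.00/3680.00 = 36.95 mm; Ȳ = 105520.00/3680.00 = 28.67 mm.

X̄ = 36.95 mm, Ȳ = 28.67 mm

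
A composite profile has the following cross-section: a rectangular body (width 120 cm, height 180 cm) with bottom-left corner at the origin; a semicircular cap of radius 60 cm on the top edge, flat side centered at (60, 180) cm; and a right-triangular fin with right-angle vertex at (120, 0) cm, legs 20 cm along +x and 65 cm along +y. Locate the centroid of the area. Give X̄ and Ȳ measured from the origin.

X̄ = 61.55 cm, Ȳ = 111.81 cm

rectangular body: A = 120 × 180 = 21600.00, centroid at (60.00, 90.00).
semicircular top: A = ½π·60² = 5654.87, centroid at (60.00, 205.46).
triangular fin: A = ½·20·65 = 650.00, centroid at (126.67, 21.67).
ΣA = 27904.87 cm², ΣAX̄ = 1717625.34 cm³, ΣAȲ = 3119959.35 cm³.
X̄ = 1717625.34/27904.87 = 61.55 cm; Ȳ = 3119959.35/27904.87 = 111.81 cm.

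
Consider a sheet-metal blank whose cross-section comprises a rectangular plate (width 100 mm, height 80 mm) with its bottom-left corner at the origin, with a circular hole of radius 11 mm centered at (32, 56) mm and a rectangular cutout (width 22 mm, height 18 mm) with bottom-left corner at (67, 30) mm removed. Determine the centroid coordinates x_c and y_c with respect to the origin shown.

plate: A = 100 × 80 = 8000.00, centroid at (50.00, 40.00).
hole 1: A = −π·11² = -380.13, centroid at (32.00, 56.00).
hole 2: A = −(22 × 18) = -396.00, centroid at (78.00, 39.00).
ΣA = 7223.87 mm²
ΣAx_c = (8000.00)(50.00) + (-380.13)(32.00) + (-396.00)(78.00) = 356947.75 mm³
ΣAy_c = (8000.00)(40.00) + (-380.13)(56.00) + (-396.00)(39.00) = 283268.57 mm³
x_c = 356947.75 / 7223.87 = 49.41 mm
y_c = 283268.57 / 7223.87 = 39.21 mm

x_c = 49.41 mm, y_c = 39.21 mm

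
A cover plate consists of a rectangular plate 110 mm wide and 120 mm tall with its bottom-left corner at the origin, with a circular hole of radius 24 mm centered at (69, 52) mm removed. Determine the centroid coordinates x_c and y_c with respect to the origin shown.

x_c = 52.78 mm, y_c = 61.27 mm

plate: A = 110 × 120 = 13200.00, centroid at (55.00, 60.00).
hole: A = −π·24² = -1809.56, centroid at (69.00, 52.00).
ΣA = 11390.44 mm², ΣAx_c = 601140.54 mm³, ΣAy_c = 697903.02 mm³.
x_c = 601140.54/11390.44 = 52.78 mm; y_c = 697903.02/11390.44 = 61.27 mm.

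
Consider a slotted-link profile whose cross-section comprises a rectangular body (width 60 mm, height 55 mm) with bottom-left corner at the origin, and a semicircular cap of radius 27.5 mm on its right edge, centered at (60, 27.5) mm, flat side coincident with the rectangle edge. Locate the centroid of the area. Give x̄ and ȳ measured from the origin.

x̄ = 41.03 mm, ȳ = 27.50 mm

rectangular body: A = 60 × 55 = 3300.00, centroid at (30.00, 27.50).
semicircular end: A = ½π·27.5² = 1187.91, centroid at (71.67, 27.50).
ΣA = 4487.91 mm²
ΣAx̄ = (3300.00)(30.00) + (1187.91)(71.67) = 184139.47 mm³
ΣAȳ = (3300.00)(27.50) + (1187.91)(27.50) = 123417.65 mm³
x̄ = 184139.47 / 4487.91 = 41.03 mm
ȳ = 123417.65 / 4487.91 = 27.50 mm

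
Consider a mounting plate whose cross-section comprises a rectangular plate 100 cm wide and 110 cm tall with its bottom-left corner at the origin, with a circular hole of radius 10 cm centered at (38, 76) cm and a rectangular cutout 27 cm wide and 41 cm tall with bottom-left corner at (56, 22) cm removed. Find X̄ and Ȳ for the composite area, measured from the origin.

Part | A | x̄ᵢ | ȳᵢ | A·x̄ᵢ | A·ȳᵢ
plate | 11000.00 | 50.00 | 55.00 | 550000.00 | 605000.00
hole 1 | -314.16 | 38.00 | 76.00 | -11938.05 | -23876.10
hole 2 | -1107.00 | 69.50 | 42.50 | -76936.50 | -47047.50
Σ | 9578.84 |  |  | 461125.45 | 534076.40
X̄ = 461125.45 / 9578.84 = 48.14 cm
Ȳ = 534076.40 / 9578.84 = 55.76 cm

X̄ = 48.14 cm, Ȳ = 55.76 cm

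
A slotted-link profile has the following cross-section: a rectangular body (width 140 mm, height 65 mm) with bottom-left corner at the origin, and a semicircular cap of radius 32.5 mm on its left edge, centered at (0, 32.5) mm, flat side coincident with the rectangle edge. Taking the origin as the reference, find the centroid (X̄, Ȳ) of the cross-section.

X̄ = 57.08 mm, Ȳ = 32.50 mm

rectangular body: A = 140 × 65 = 9100.00, centroid at (70.00, 32.50).
semicircular end: A = ½π·32.5² = 1659.15, centroid at (-13.79, 32.50).
ΣA = 10759.15 mm², ΣAX̄ = 614114.58 mm³, ΣAȲ = 349672.49 mm³.
X̄ = 614114.58/10759.15 = 57.08 mm; Ȳ = 349672.49/10759.15 = 32.50 mm.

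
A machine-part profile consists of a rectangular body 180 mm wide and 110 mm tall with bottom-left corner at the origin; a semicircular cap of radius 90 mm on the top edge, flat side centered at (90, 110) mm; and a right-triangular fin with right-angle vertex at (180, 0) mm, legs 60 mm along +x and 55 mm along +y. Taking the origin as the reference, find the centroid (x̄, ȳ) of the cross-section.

rectangular body: A = 180 × 110 = 19800.00, centroid at (90.00, 55.00).
semicircular top: A = ½π·90² = 12723.45, centroid at (90.00, 148.20).
triangular fin: A = ½·60·55 = 1650.00, centroid at (200.00, 18.33).
ΣA = 34173.45 mm²
ΣAx̄ = (19800.00)(90.00) + (12723.45)(90.00) + (1650.00)(200.00) = 3257110.52 mm³
ΣAȳ = (19800.00)(55.00) + (12723.45)(148.20) + (1650.00)(18.33) = 3004829.53 mm³
x̄ = 3257110.52 / 34173.45 = 95.31 mm
ȳ = 3004829.53 / 34173.45 = 87.93 mm

x̄ = 95.31 mm, ȳ = 87.93 mm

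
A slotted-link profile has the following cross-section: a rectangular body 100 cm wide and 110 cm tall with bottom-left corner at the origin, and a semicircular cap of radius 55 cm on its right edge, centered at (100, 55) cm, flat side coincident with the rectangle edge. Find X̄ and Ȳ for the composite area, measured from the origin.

Part | A | x̄ᵢ | ȳᵢ | A·x̄ᵢ | A·ȳᵢ
rectangular body | 11000.00 | 50.00 | 55.00 | 550000.00 | 605000.00
semicircular end | 4751.66 | 123.34 | 55.00 | 586082.56 | 261341.24
Σ | 15751.66 |  |  | 1136082.56 | 866341.24
X̄ = 1136082.56 / 15751.66 = 72.12 cm
Ȳ = 866341.24 / 15751.66 = 55.00 cm

X̄ = 72.12 cm, Ȳ = 55.00 cm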